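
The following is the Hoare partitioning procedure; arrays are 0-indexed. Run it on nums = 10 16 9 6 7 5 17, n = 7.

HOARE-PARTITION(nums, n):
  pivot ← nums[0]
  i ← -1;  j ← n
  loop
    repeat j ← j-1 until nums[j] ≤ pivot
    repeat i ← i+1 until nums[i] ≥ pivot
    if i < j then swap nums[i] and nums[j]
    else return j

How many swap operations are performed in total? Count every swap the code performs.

pivot=10
j stops at 5 (5), i stops at 0 (10); swap ⇒ 5 16 9 6 7 10 17
j stops at 4 (7), i stops at 1 (16); swap ⇒ 5 7 9 6 16 10 17
j stops at 3, i stops at 4; i≥j ⇒ return 3. nums=5 7 9 6 16 10 17

2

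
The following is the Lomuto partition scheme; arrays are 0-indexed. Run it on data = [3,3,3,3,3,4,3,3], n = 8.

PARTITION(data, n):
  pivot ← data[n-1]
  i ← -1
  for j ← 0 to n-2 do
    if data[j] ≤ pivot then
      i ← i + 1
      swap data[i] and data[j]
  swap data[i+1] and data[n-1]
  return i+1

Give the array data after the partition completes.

[3,3,3,3,3,3,3,4]

pivot=3, i=-1
j=0: 3≤3, i=0, swap(0,0) ⇒ [3,3,3,3,3,4,3,3]
j=1: 3≤3, i=1, swap(1,1) ⇒ [3,3,3,3,3,4,3,3]
j=2: 3≤3, i=2, swap(2,2) ⇒ [3,3,3,3,3,4,3,3]
j=3: 3≤3, i=3, swap(3,3) ⇒ [3,3,3,3,3,4,3,3]
j=4: 3≤3, i=4, swap(4,4) ⇒ [3,3,3,3,3,4,3,3]
j=5: 4>3, skip
j=6: 3≤3, i=5, swap(5,6) ⇒ [3,3,3,3,3,3,4,3]
swap(6,7) ⇒ [3,3,3,3,3,3,3,4]; return 6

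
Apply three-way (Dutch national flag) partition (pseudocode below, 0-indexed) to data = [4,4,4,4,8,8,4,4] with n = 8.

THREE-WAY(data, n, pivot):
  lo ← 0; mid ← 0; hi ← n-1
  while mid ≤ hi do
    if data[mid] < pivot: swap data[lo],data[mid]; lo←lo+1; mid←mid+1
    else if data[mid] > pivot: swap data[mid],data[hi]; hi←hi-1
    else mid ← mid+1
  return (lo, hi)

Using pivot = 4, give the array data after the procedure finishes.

[4,4,4,4,4,4,8,8]

pivot = 4; lo=0, mid=0, hi=7
data[mid]=4=4: mid=1
data[mid]=4=4: mid=2
data[mid]=4=4: mid=3
data[mid]=4=4: mid=4
data[mid]=8>4: swap data[4],data[7]; hi=6 → [4,4,4,4,4,8,4,8]
data[mid]=4=4: mid=5
data[mid]=8>4: swap data[5],data[6]; hi=5 → [4,4,4,4,4,4,8,8]
data[mid]=4=4: mid=6
end: lo=0, hi=5; data = [4,4,4,4,4,4,8,8]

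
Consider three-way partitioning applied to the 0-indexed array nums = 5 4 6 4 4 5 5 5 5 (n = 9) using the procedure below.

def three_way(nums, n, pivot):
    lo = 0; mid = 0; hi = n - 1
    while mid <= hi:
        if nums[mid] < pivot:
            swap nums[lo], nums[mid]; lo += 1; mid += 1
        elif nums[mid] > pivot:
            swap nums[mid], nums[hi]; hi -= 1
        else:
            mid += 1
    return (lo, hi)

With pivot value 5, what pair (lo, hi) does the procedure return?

(3, 7)

lo=0 mid=0 hi=8
5=5: mid=1
4<5: swap(0,1), lo=1 mid=2 ⇒ 4 5 6 4 4 5 5 5 5
6>5: swap(2,8), hi=7 ⇒ 4 5 5 4 4 5 5 5 6
5=5: mid=3
4<5: swap(1,3), lo=2 mid=4 ⇒ 4 4 5 5 4 5 5 5 6
4<5: swap(2,4), lo=3 mid=5 ⇒ 4 4 4 5 5 5 5 5 6
5=5: mid=6
5=5: mid=7
5=5: mid=8
done. lo=3 hi=7; nums=4 4 4 5 5 5 5 5 6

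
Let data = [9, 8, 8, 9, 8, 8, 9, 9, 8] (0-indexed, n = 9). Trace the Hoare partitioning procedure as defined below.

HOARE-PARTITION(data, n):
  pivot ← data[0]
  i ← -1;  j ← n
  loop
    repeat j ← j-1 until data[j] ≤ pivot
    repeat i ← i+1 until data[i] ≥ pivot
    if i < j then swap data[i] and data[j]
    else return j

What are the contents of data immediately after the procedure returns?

pivot = data[0] = 9; i = -1, j = 9
j→8 (data[8]=8≤9), i→0 (data[0]=9≥9); i<j, swap → [8, 8, 8, 9, 8, 8, 9, 9, 9]
j→7 (data[7]=9≤9), i→3 (data[3]=9≥9); i<j, swap → [8, 8, 8, 9, 8, 8, 9, 9, 9]
j→6, i→6; i≥j, return j=6. data = [8, 8, 8, 9, 8, 8, 9, 9, 9]

[8, 8, 8, 9, 8, 8, 9, 9, 9]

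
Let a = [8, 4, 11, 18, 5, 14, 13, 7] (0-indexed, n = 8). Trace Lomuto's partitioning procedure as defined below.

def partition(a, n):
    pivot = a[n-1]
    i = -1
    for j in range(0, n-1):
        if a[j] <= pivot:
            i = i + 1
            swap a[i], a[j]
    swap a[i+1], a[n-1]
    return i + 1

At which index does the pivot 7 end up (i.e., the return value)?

2

pivot=7, i=-1
j=0: 8>7, skip
j=1: 4≤7, i=0, swap(0,1) ⇒ [4, 8, 11, 18, 5, 14, 13, 7]
j=2: 11>7, skip
j=3: 18>7, skip
j=4: 5≤7, i=1, swap(1,4) ⇒ [4, 5, 11, 18, 8, 14, 13, 7]
j=5: 14>7, skip
j=6: 13>7, skip
swap(2,7) ⇒ [4, 5, 7, 18, 8, 14, 13, 11]; return 2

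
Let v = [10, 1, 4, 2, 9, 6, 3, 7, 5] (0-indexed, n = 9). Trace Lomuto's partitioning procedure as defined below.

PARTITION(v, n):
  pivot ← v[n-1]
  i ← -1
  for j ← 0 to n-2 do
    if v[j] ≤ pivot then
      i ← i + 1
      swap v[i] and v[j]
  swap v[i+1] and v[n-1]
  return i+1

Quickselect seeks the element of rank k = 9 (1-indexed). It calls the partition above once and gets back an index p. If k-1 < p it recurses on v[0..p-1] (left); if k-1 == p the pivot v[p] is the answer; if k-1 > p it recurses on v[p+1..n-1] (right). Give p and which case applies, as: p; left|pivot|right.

4; right

pivot=5, i=-1
j=0: 10>5, skip
j=1: 1≤5, i=0, swap(0,1) ⇒ [1, 10, 4, 2, 9, 6, 3, 7, 5]
j=2: 4≤5, i=1, swap(1,2) ⇒ [1, 4, 10, 2, 9, 6, 3, 7, 5]
j=3: 2≤5, i=2, swap(2,3) ⇒ [1, 4, 2, 10, 9, 6, 3, 7, 5]
j=4: 9>5, skip
j=5: 6>5, skip
j=6: 3≤5, i=3, swap(3,6) ⇒ [1, 4, 2, 3, 9, 6, 10, 7, 5]
j=7: 7>5, skip
swap(4,8) ⇒ [1, 4, 2, 3, 5, 6, 10, 7, 9]; return 4
p = 4; k-1 = 8 > 4 ⇒ right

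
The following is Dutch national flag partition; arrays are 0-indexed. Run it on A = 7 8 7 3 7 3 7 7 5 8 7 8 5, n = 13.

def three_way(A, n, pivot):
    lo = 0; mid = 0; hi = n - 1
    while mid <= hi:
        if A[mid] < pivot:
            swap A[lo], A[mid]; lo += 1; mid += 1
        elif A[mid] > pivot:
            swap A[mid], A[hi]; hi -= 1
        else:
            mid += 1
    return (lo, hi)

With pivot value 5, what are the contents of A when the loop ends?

3 3 5 5 7 7 7 7 8 7 8 8 7

lo=0 mid=0 hi=12
7>5: swap(0,12), hi=11 ⇒ 5 8 7 3 7 3 7 7 5 8 7 8 7
5=5: mid=1
8>5: swap(1,11), hi=10 ⇒ 5 8 7 3 7 3 7 7 5 8 7 8 7
8>5: swap(1,10), hi=9 ⇒ 5 7 7 3 7 3 7 7 5 8 8 8 7
7>5: swap(1,9), hi=8 ⇒ 5 8 7 3 7 3 7 7 5 7 8 8 7
8>5: swap(1,8), hi=7 ⇒ 5 5 7 3 7 3 7 7 8 7 8 8 7
5=5: mid=2
7>5: swap(2,7), hi=6 ⇒ 5 5 7 3 7 3 7 7 8 7 8 8 7
7>5: swap(2,6), hi=5 ⇒ 5 5 7 3 7 3 7 7 8 7 8 8 7
7>5: swap(2,5), hi=4 ⇒ 5 5 3 3 7 7 7 7 8 7 8 8 7
3<5: swap(0,2), lo=1 mid=3 ⇒ 3 5 5 3 7 7 7 7 8 7 8 8 7
3<5: swap(1,3), lo=2 mid=4 ⇒ 3 3 5 5 7 7 7 7 8 7 8 8 7
7>5: swap(4,4), hi=3 ⇒ 3 3 5 5 7 7 7 7 8 7 8 8 7
done. lo=2 hi=3; A=3 3 5 5 7 7 7 7 8 7 8 8 7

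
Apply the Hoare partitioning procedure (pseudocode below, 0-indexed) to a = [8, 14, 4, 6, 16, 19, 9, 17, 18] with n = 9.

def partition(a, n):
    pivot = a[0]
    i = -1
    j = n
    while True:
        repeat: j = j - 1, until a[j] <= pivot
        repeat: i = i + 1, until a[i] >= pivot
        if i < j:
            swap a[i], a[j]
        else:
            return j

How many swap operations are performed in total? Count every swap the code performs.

2

pivot = a[0] = 8; i = -1, j = 9
j→3 (a[3]=6≤8), i→0 (a[0]=8≥8); i<j, swap → [6, 14, 4, 8, 16, 19, 9, 17, 18]
j→2 (a[2]=4≤8), i→1 (a[1]=14≥8); i<j, swap → [6, 4, 14, 8, 16, 19, 9, 17, 18]
j→1, i→2; i≥j, return j=1. a = [6, 4, 14, 8, 16, 19, 9, 17, 18]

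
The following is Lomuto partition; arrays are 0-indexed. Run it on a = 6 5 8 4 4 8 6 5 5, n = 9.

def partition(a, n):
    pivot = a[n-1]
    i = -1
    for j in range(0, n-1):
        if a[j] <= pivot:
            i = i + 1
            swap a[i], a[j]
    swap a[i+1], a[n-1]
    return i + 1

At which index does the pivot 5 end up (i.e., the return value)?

4

pivot=5, i=-1
j=0: 6>5, skip
j=1: 5≤5, i=0, swap(0,1) ⇒ 5 6 8 4 4 8 6 5 5
j=2: 8>5, skip
j=3: 4≤5, i=1, swap(1,3) ⇒ 5 4 8 6 4 8 6 5 5
j=4: 4≤5, i=2, swap(2,4) ⇒ 5 4 4 6 8 8 6 5 5
j=5: 8>5, skip
j=6: 6>5, skip
j=7: 5≤5, i=3, swap(3,7) ⇒ 5 4 4 5 8 8 6 6 5
swap(4,8) ⇒ 5 4 4 5 5 8 6 6 8; return 4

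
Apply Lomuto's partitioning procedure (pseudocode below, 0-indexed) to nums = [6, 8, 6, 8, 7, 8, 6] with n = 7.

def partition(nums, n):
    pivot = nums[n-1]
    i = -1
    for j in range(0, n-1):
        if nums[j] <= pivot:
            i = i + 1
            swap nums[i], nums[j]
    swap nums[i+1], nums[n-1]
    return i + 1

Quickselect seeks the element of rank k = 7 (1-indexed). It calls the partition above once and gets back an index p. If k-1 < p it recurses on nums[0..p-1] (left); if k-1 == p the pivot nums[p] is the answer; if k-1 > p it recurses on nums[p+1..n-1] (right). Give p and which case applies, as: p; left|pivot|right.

2; right

pivot=6, i=-1
j=0: 6≤6, i=0, swap(0,0) ⇒ [6, 8, 6, 8, 7, 8, 6]
j=1: 8>6, skip
j=2: 6≤6, i=1, swap(1,2) ⇒ [6, 6, 8, 8, 7, 8, 6]
j=3: 8>6, skip
j=4: 7>6, skip
j=5: 8>6, skip
swap(2,6) ⇒ [6, 6, 6, 8, 7, 8, 8]; return 2
p = 2; k-1 = 6 > 2 ⇒ right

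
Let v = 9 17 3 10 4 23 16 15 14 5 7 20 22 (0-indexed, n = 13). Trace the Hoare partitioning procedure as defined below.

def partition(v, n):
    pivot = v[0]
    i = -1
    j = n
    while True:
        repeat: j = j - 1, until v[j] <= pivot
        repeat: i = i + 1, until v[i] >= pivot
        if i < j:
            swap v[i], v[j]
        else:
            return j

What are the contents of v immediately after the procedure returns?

7 5 3 4 10 23 16 15 14 17 9 20 22

pivot=9
j stops at 10 (7), i stops at 0 (9); swap ⇒ 7 17 3 10 4 23 16 15 14 5 9 20 22
j stops at 9 (5), i stops at 1 (17); swap ⇒ 7 5 3 10 4 23 16 15 14 17 9 20 22
j stops at 4 (4), i stops at 3 (10); swap ⇒ 7 5 3 4 10 23 16 15 14 17 9 20 22
j stops at 3, i stops at 4; i≥j ⇒ return 3. v=7 5 3 4 10 23 16 15 14 17 9 20 22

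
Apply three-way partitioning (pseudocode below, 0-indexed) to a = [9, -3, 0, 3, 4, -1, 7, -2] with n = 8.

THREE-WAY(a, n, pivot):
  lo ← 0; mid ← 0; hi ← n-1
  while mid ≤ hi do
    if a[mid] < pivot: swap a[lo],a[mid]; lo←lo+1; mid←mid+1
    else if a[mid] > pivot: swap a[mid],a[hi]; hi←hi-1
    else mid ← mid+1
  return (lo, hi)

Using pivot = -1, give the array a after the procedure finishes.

lo=0 mid=0 hi=7
9>-1: swap(0,7), hi=6 ⇒ [-2, -3, 0, 3, 4, -1, 7, 9]
-2<-1: swap(0,0), lo=1 mid=1 ⇒ [-2, -3, 0, 3, 4, -1, 7, 9]
-3<-1: swap(1,1), lo=2 mid=2 ⇒ [-2, -3, 0, 3, 4, -1, 7, 9]
0>-1: swap(2,6), hi=5 ⇒ [-2, -3, 7, 3, 4, -1, 0, 9]
7>-1: swap(2,5), hi=4 ⇒ [-2, -3, -1, 3, 4, 7, 0, 9]
-1=-1: mid=3
3>-1: swap(3,4), hi=3 ⇒ [-2, -3, -1, 4, 3, 7, 0, 9]
4>-1: swap(3,3), hi=2 ⇒ [-2, -3, -1, 4, 3, 7, 0, 9]
done. lo=2 hi=2; a=[-2, -3, -1, 4, 3, 7, 0, 9]

[-2, -3, -1, 4, 3, 7, 0, 9]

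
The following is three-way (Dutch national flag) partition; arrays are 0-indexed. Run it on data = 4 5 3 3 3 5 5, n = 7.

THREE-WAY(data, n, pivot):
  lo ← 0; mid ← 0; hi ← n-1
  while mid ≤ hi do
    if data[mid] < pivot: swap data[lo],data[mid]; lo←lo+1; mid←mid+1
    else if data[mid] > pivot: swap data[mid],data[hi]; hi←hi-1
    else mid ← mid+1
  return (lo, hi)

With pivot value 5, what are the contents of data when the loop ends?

4 3 3 3 5 5 5

pivot = 5; lo=0, mid=0, hi=6
data[mid]=4<5: swap data[0],data[0]; lo=1,mid=1 → 4 5 3 3 3 5 5
data[mid]=5=5: mid=2
data[mid]=3<5: swap data[1],data[2]; lo=2,mid=3 → 4 3 5 3 3 5 5
data[mid]=3<5: swap data[2],data[3]; lo=3,mid=4 → 4 3 3 5 3 5 5
data[mid]=3<5: swap data[3],data[4]; lo=4,mid=5 → 4 3 3 3 5 5 5
data[mid]=5=5: mid=6
data[mid]=5=5: mid=7
end: lo=4, hi=6; data = 4 3 3 3 5 5 5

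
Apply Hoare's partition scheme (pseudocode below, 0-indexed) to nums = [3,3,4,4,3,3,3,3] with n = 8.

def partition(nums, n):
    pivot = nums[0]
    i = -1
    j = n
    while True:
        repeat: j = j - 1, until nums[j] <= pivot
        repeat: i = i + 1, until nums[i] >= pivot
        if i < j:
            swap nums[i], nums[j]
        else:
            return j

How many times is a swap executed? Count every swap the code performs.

pivot = nums[0] = 3; i = -1, j = 8
j→7 (nums[7]=3≤3), i→0 (nums[0]=3≥3); i<j, swap → [3,3,4,4,3,3,3,3]
j→6 (nums[6]=3≤3), i→1 (nums[1]=3≥3); i<j, swap → [3,3,4,4,3,3,3,3]
j→5 (nums[5]=3≤3), i→2 (nums[2]=4≥3); i<j, swap → [3,3,3,4,3,4,3,3]
j→4 (nums[4]=3≤3), i→3 (nums[3]=4≥3); i<j, swap → [3,3,3,3,4,4,3,3]
j→3, i→4; i≥j, return j=3. nums = [3,3,3,3,4,4,3,3]

4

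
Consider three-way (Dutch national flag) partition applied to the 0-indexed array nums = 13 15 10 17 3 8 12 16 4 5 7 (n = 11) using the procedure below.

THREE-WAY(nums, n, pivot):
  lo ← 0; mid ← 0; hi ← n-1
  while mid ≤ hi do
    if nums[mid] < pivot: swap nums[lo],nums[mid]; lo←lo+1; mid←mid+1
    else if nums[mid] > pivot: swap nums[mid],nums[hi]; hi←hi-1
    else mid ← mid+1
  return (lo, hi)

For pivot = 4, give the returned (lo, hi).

pivot = 4; lo=0, mid=0, hi=10
nums[mid]=13>4: swap nums[0],nums[10]; hi=9 → 7 15 10 17 3 8 12 16 4 5 13
nums[mid]=7>4: swap nums[0],nums[9]; hi=8 → 5 15 10 17 3 8 12 16 4 7 13
nums[mid]=5>4: swap nums[0],nums[8]; hi=7 → 4 15 10 17 3 8 12 16 5 7 13
nums[mid]=4=4: mid=1
nums[mid]=15>4: swap nums[1],nums[7]; hi=6 → 4 16 10 17 3 8 12 15 5 7 13
nums[mid]=16>4: swap nums[1],nums[6]; hi=5 → 4 12 10 17 3 8 16 15 5 7 13
nums[mid]=12>4: swap nums[1],nums[5]; hi=4 → 4 8 10 17 3 12 16 15 5 7 13
nums[mid]=8>4: swap nums[1],nums[4]; hi=3 → 4 3 10 17 8 12 16 15 5 7 13
nums[mid]=3<4: swap nums[0],nums[1]; lo=1,mid=2 → 3 4 10 17 8 12 16 15 5 7 13
nums[mid]=10>4: swap nums[2],nums[3]; hi=2 → 3 4 17 10 8 12 16 15 5 7 13
nums[mid]=17>4: swap nums[2],nums[2]; hi=1 → 3 4 17 10 8 12 16 15 5 7 13
end: lo=1, hi=1; nums = 3 4 17 10 8 12 16 15 5 7 13

(1, 1)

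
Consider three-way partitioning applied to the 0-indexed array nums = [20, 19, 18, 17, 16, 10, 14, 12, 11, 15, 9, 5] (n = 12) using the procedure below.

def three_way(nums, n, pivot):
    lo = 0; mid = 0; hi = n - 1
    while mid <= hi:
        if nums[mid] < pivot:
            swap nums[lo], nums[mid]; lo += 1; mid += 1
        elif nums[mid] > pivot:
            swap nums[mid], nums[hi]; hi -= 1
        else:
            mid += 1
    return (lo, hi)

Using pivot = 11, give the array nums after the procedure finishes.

lo=0 mid=0 hi=11
20>11: swap(0,11), hi=10 ⇒ [5, 19, 18, 17, 16, 10, 14, 12, 11, 15, 9, 20]
5<11: swap(0,0), lo=1 mid=1 ⇒ [5, 19, 18, 17, 16, 10, 14, 12, 11, 15, 9, 20]
19>11: swap(1,10), hi=9 ⇒ [5, 9, 18, 17, 16, 10, 14, 12, 11, 15, 19, 20]
9<11: swap(1,1), lo=2 mid=2 ⇒ [5, 9, 18, 17, 16, 10, 14, 12, 11, 15, 19, 20]
18>11: swap(2,9), hi=8 ⇒ [5, 9, 15, 17, 16, 10, 14, 12, 11, 18, 19, 20]
15>11: swap(2,8), hi=7 ⇒ [5, 9, 11, 17, 16, 10, 14, 12, 15, 18, 19, 20]
11=11: mid=3
17>11: swap(3,7), hi=6 ⇒ [5, 9, 11, 12, 16, 10, 14, 17, 15, 18, 19, 20]
12>11: swap(3,6), hi=5 ⇒ [5, 9, 11, 14, 16, 10, 12, 17, 15, 18, 19, 20]
14>11: swap(3,5), hi=4 ⇒ [5, 9, 11, 10, 16, 14, 12, 17, 15, 18, 19, 20]
10<11: swap(2,3), lo=3 mid=4 ⇒ [5, 9, 10, 11, 16, 14, 12, 17, 15, 18, 19, 20]
16>11: swap(4,4), hi=3 ⇒ [5, 9, 10, 11, 16, 14, 12, 17, 15, 18, 19, 20]
done. lo=3 hi=3; nums=[5, 9, 10, 11, 16, 14, 12, 17, 15, 18, 19, 20]

[5, 9, 10, 11, 16, 14, 12, 17, 15, 18, 19, 20]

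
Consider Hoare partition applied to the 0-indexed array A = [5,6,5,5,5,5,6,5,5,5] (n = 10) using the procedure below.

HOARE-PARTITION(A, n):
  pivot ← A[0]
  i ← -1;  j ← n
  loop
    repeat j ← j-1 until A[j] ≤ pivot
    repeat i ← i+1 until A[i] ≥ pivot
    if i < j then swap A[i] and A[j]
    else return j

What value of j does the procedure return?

pivot = A[0] = 5; i = -1, j = 10
j→9 (A[9]=5≤5), i→0 (A[0]=5≥5); i<j, swap → [5,6,5,5,5,5,6,5,5,5]
j→8 (A[8]=5≤5), i→1 (A[1]=6≥5); i<j, swap → [5,5,5,5,5,5,6,5,6,5]
j→7 (A[7]=5≤5), i→2 (A[2]=5≥5); i<j, swap → [5,5,5,5,5,5,6,5,6,5]
j→5 (A[5]=5≤5), i→3 (A[3]=5≥5); i<j, swap → [5,5,5,5,5,5,6,5,6,5]
j→4, i→4; i≥j, return j=4. A = [5,5,5,5,5,5,6,5,6,5]

4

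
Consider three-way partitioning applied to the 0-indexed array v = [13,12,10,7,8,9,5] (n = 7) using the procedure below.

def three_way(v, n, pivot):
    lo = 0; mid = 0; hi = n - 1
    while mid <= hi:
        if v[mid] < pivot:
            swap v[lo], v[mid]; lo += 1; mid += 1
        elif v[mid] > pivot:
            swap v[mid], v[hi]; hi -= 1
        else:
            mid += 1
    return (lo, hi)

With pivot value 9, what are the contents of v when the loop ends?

pivot = 9; lo=0, mid=0, hi=6
v[mid]=13>9: swap v[0],v[6]; hi=5 → [5,12,10,7,8,9,13]
v[mid]=5<9: swap v[0],v[0]; lo=1,mid=1 → [5,12,10,7,8,9,13]
v[mid]=12>9: swap v[1],v[5]; hi=4 → [5,9,10,7,8,12,13]
v[mid]=9=9: mid=2
v[mid]=10>9: swap v[2],v[4]; hi=3 → [5,9,8,7,10,12,13]
v[mid]=8<9: swap v[1],v[2]; lo=2,mid=3 → [5,8,9,7,10,12,13]
v[mid]=7<9: swap v[2],v[3]; lo=3,mid=4 → [5,8,7,9,10,12,13]
end: lo=3, hi=3; v = [5,8,7,9,10,12,13]

[5,8,7,9,10,12,13]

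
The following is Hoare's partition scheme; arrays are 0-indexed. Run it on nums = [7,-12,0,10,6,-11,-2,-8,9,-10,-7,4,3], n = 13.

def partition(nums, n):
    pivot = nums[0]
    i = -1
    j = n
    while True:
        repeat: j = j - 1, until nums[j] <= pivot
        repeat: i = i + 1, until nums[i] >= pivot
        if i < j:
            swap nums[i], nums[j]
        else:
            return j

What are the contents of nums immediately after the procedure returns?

pivot = nums[0] = 7; i = -1, j = 13
j→12 (nums[12]=3≤7), i→0 (nums[0]=7≥7); i<j, swap → [3,-12,0,10,6,-11,-2,-8,9,-10,-7,4,7]
j→11 (nums[11]=4≤7), i→3 (nums[3]=10≥7); i<j, swap → [3,-12,0,4,6,-11,-2,-8,9,-10,-7,10,7]
j→10 (nums[10]=-7≤7), i→8 (nums[8]=9≥7); i<j, swap → [3,-12,0,4,6,-11,-2,-8,-7,-10,9,10,7]
j→9, i→10; i≥j, return j=9. nums = [3,-12,0,4,6,-11,-2,-8,-7,-10,9,10,7]

[3,-12,0,4,6,-11,-2,-8,-7,-10,9,10,7]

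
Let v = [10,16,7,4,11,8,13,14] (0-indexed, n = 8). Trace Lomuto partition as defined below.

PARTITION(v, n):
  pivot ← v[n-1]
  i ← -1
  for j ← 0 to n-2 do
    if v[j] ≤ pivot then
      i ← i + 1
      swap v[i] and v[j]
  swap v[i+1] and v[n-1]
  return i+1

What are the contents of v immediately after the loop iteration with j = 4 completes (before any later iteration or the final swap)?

[10,7,4,11,16,8,13,14]

pivot=14, i=-1
j=0: 10≤14, i=0, swap(0,0) ⇒ [10,16,7,4,11,8,13,14]
j=1: 16>14, skip
j=2: 7≤14, i=1, swap(1,2) ⇒ [10,7,16,4,11,8,13,14]
j=3: 4≤14, i=2, swap(2,3) ⇒ [10,7,4,16,11,8,13,14]
j=4: 11≤14, i=3, swap(3,4) ⇒ [10,7,4,11,16,8,13,14]
(after j=4) v = [10,7,4,11,16,8,13,14]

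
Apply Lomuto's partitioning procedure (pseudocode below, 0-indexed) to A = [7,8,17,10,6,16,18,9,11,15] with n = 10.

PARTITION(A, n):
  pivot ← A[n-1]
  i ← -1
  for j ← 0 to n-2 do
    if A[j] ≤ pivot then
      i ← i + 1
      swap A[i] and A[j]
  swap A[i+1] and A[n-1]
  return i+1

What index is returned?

6

pivot=15, i=-1
j=0: 7≤15, i=0, swap(0,0) ⇒ [7,8,17,10,6,16,18,9,11,15]
j=1: 8≤15, i=1, swap(1,1) ⇒ [7,8,17,10,6,16,18,9,11,15]
j=2: 17>15, skip
j=3: 10≤15, i=2, swap(2,3) ⇒ [7,8,10,17,6,16,18,9,11,15]
j=4: 6≤15, i=3, swap(3,4) ⇒ [7,8,10,6,17,16,18,9,11,15]
j=5: 16>15, skip
j=6: 18>15, skip
j=7: 9≤15, i=4, swap(4,7) ⇒ [7,8,10,6,9,16,18,17,11,15]
j=8: 11≤15, i=5, swap(5,8) ⇒ [7,8,10,6,9,11,18,17,16,15]
swap(6,9) ⇒ [7,8,10,6,9,11,15,17,16,18]; return 6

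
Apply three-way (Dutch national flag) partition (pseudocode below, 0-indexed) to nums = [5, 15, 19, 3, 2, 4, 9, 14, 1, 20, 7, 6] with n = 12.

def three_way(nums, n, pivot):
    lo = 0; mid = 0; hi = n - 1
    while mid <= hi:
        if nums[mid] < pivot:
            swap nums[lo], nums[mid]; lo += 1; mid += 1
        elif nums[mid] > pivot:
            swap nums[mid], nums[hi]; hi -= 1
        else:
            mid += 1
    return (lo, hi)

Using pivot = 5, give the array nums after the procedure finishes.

pivot = 5; lo=0, mid=0, hi=11
nums[mid]=5=5: mid=1
nums[mid]=15>5: swap nums[1],nums[11]; hi=10 → [5, 6, 19, 3, 2, 4, 9, 14, 1, 20, 7, 15]
nums[mid]=6>5: swap nums[1],nums[10]; hi=9 → [5, 7, 19, 3, 2, 4, 9, 14, 1, 20, 6, 15]
nums[mid]=7>5: swap nums[1],nums[9]; hi=8 → [5, 20, 19, 3, 2, 4, 9, 14, 1, 7, 6, 15]
nums[mid]=20>5: swap nums[1],nums[8]; hi=7 → [5, 1, 19, 3, 2, 4, 9, 14, 20, 7, 6, 15]
nums[mid]=1<5: swap nums[0],nums[1]; lo=1,mid=2 → [1, 5, 19, 3, 2, 4, 9, 14, 20, 7, 6, 15]
nums[mid]=19>5: swap nums[2],nums[7]; hi=6 → [1, 5, 14, 3, 2, 4, 9, 19, 20, 7, 6, 15]
nums[mid]=14>5: swap nums[2],nums[6]; hi=5 → [1, 5, 9, 3, 2, 4, 14, 19, 20, 7, 6, 15]
nums[mid]=9>5: swap nums[2],nums[5]; hi=4 → [1, 5, 4, 3, 2, 9, 14, 19, 20, 7, 6, 15]
nums[mid]=4<5: swap nums[1],nums[2]; lo=2,mid=3 → [1, 4, 5, 3, 2, 9, 14, 19, 20, 7, 6, 15]
nums[mid]=3<5: swap nums[2],nums[3]; lo=3,mid=4 → [1, 4, 3, 5, 2, 9, 14, 19, 20, 7, 6, 15]
nums[mid]=2<5: swap nums[3],nums[4]; lo=4,mid=5 → [1, 4, 3, 2, 5, 9, 14, 19, 20, 7, 6, 15]
end: lo=4, hi=4; nums = [1, 4, 3, 2, 5, 9, 14, 19, 20, 7, 6, 15]

[1, 4, 3, 2, 5, 9, 14, 19, 20, 7, 6, 15]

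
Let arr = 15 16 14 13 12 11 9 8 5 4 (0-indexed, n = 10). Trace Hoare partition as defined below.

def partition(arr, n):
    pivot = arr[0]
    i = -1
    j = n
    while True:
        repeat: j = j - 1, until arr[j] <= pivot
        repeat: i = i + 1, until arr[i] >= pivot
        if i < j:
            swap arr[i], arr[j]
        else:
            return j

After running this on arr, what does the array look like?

4 5 14 13 12 11 9 8 16 15

pivot = arr[0] = 15; i = -1, j = 10
j→9 (arr[9]=4≤15), i→0 (arr[0]=15≥15); i<j, swap → 4 16 14 13 12 11 9 8 5 15
j→8 (arr[8]=5≤15), i→1 (arr[1]=16≥15); i<j, swap → 4 5 14 13 12 11 9 8 16 15
j→7, i→8; i≥j, return j=7. arr = 4 5 14 13 12 11 9 8 16 15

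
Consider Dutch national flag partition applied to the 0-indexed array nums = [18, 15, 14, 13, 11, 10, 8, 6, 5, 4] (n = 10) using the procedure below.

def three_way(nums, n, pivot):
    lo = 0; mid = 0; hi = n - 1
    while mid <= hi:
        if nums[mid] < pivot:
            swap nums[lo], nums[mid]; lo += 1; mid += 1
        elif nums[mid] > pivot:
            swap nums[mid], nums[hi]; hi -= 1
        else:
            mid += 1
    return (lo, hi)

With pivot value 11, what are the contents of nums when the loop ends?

pivot = 11; lo=0, mid=0, hi=9
nums[mid]=18>11: swap nums[0],nums[9]; hi=8 → [4, 15, 14, 13, 11, 10, 8, 6, 5, 18]
nums[mid]=4<11: swap nums[0],nums[0]; lo=1,mid=1 → [4, 15, 14, 13, 11, 10, 8, 6, 5, 18]
nums[mid]=15>11: swap nums[1],nums[8]; hi=7 → [4, 5, 14, 13, 11, 10, 8, 6, 15, 18]
nums[mid]=5<11: swap nums[1],nums[1]; lo=2,mid=2 → [4, 5, 14, 13, 11, 10, 8, 6, 15, 18]
nums[mid]=14>11: swap nums[2],nums[7]; hi=6 → [4, 5, 6, 13, 11, 10, 8, 14, 15, 18]
nums[mid]=6<11: swap nums[2],nums[2]; lo=3,mid=3 → [4, 5, 6, 13, 11, 10, 8, 14, 15, 18]
nums[mid]=13>11: swap nums[3],nums[6]; hi=5 → [4, 5, 6, 8, 11, 10, 13, 14, 15, 18]
nums[mid]=8<11: swap nums[3],nums[3]; lo=4,mid=4 → [4, 5, 6, 8, 11, 10, 13, 14, 15, 18]
nums[mid]=11=11: mid=5
nums[mid]=10<11: swap nums[4],nums[5]; lo=5,mid=6 → [4, 5, 6, 8, 10, 11, 13, 14, 15, 18]
end: lo=5, hi=5; nums = [4, 5, 6, 8, 10, 11, 13, 14, 15, 18]

[4, 5, 6, 8, 10, 11, 13, 14, 15, 18]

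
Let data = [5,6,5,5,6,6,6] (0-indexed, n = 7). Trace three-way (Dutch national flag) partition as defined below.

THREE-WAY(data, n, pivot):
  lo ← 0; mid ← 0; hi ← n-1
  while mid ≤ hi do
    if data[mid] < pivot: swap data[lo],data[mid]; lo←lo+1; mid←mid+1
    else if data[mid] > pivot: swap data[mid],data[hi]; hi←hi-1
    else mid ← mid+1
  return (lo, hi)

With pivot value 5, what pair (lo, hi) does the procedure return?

lo=0 mid=0 hi=6
5=5: mid=1
6>5: swap(1,6), hi=5 ⇒ [5,6,5,5,6,6,6]
6>5: swap(1,5), hi=4 ⇒ [5,6,5,5,6,6,6]
6>5: swap(1,4), hi=3 ⇒ [5,6,5,5,6,6,6]
6>5: swap(1,3), hi=2 ⇒ [5,5,5,6,6,6,6]
5=5: mid=2
5=5: mid=3
done. lo=0 hi=2; data=[5,5,5,6,6,6,6]

(0, 2)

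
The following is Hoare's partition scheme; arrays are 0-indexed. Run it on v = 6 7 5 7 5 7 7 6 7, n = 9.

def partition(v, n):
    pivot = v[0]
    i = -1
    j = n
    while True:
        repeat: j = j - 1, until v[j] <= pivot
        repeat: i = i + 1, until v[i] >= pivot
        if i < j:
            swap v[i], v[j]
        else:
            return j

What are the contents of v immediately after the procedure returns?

pivot = v[0] = 6; i = -1, j = 9
j→7 (v[7]=6≤6), i→0 (v[0]=6≥6); i<j, swap → 6 7 5 7 5 7 7 6 7
j→4 (v[4]=5≤6), i→1 (v[1]=7≥6); i<j, swap → 6 5 5 7 7 7 7 6 7
j→2, i→3; i≥j, return j=2. v = 6 5 5 7 7 7 7 6 7

6 5 5 7 7 7 7 6 7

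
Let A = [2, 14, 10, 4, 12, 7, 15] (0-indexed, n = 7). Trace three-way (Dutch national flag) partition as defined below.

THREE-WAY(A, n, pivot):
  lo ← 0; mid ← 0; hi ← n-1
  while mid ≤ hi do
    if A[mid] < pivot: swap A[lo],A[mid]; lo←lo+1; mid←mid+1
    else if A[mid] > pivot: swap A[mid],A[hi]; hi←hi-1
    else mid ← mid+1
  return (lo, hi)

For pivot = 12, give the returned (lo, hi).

(4, 4)

lo=0 mid=0 hi=6
2<12: swap(0,0), lo=1 mid=1 ⇒ [2, 14, 10, 4, 12, 7, 15]
14>12: swap(1,6), hi=5 ⇒ [2, 15, 10, 4, 12, 7, 14]
15>12: swap(1,5), hi=4 ⇒ [2, 7, 10, 4, 12, 15, 14]
7<12: swap(1,1), lo=2 mid=2 ⇒ [2, 7, 10, 4, 12, 15, 14]
10<12: swap(2,2), lo=3 mid=3 ⇒ [2, 7, 10, 4, 12, 15, 14]
4<12: swap(3,3), lo=4 mid=4 ⇒ [2, 7, 10, 4, 12, 15, 14]
12=12: mid=5
done. lo=4 hi=4; A=[2, 7, 10, 4, 12, 15, 14]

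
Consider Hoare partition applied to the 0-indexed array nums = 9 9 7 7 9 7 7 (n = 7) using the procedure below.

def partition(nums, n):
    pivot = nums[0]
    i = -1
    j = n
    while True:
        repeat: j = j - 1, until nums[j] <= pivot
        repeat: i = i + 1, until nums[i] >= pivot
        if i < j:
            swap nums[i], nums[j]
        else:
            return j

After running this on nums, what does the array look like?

7 7 7 7 9 9 9

pivot = nums[0] = 9; i = -1, j = 7
j→6 (nums[6]=7≤9), i→0 (nums[0]=9≥9); i<j, swap → 7 9 7 7 9 7 9
j→5 (nums[5]=7≤9), i→1 (nums[1]=9≥9); i<j, swap → 7 7 7 7 9 9 9
j→4, i→4; i≥j, return j=4. nums = 7 7 7 7 9 9 9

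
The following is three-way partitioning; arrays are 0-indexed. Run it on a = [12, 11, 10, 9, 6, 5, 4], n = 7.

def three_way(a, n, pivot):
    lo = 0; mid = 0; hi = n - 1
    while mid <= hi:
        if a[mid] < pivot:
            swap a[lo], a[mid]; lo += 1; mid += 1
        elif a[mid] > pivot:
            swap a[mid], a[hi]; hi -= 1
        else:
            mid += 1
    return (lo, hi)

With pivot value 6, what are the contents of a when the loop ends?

pivot = 6; lo=0, mid=0, hi=6
a[mid]=12>6: swap a[0],a[6]; hi=5 → [4, 11, 10, 9, 6, 5, 12]
a[mid]=4<6: swap a[0],a[0]; lo=1,mid=1 → [4, 11, 10, 9, 6, 5, 12]
a[mid]=11>6: swap a[1],a[5]; hi=4 → [4, 5, 10, 9, 6, 11, 12]
a[mid]=5<6: swap a[1],a[1]; lo=2,mid=2 → [4, 5, 10, 9, 6, 11, 12]
a[mid]=10>6: swap a[2],a[4]; hi=3 → [4, 5, 6, 9, 10, 11, 12]
a[mid]=6=6: mid=3
a[mid]=9>6: swap a[3],a[3]; hi=2 → [4, 5, 6, 9, 10, 11, 12]
end: lo=2, hi=2; a = [4, 5, 6, 9, 10, 11, 12]

[4, 5, 6, 9, 10, 11, 12]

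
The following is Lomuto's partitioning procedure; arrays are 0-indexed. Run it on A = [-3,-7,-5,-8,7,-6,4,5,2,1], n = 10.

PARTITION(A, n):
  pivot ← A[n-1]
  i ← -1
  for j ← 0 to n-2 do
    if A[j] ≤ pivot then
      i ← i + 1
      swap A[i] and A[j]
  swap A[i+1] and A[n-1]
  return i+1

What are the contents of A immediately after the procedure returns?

pivot = A[9] = 1; i = -1
j=0: A[0]=-3 ≤ 1 → i=0, swap A[0],A[0] (no change) → [-3,-7,-5,-8,7,-6,4,5,2,1]
j=1: A[1]=-7 ≤ 1 → i=1, swap A[1],A[1] (no change) → [-3,-7,-5,-8,7,-6,4,5,2,1]
j=2: A[2]=-5 ≤ 1 → i=2, swap A[2],A[2] (no change) → [-3,-7,-5,-8,7,-6,4,5,2,1]
j=3: A[3]=-8 ≤ 1 → i=3, swap A[3],A[3] (no change) → [-3,-7,-5,-8,7,-6,4,5,2,1]
j=4: A[4]=7 > 1 → no swap
j=5: A[5]=-6 ≤ 1 → i=4, swap A[4],A[5] → [-3,-7,-5,-8,-6,7,4,5,2,1]
j=6: A[6]=4 > 1 → no swap
j=7: A[7]=5 > 1 → no swap
j=8: A[8]=2 > 1 → no swap
final swap A[5],A[9] → [-3,-7,-5,-8,-6,1,4,5,2,7]; return 5

[-3,-7,-5,-8,-6,1,4,5,2,7]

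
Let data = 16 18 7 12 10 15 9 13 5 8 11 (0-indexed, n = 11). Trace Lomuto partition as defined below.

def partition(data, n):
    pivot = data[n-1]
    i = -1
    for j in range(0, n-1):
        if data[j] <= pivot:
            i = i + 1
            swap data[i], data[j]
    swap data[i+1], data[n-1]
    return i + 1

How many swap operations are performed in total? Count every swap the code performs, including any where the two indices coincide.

pivot=11, i=-1
j=0: 16>11, skip
j=1: 18>11, skip
j=2: 7≤11, i=0, swap(0,2) ⇒ 7 18 16 12 10 15 9 13 5 8 11
j=3: 12>11, skip
j=4: 10≤11, i=1, swap(1,4) ⇒ 7 10 16 12 18 15 9 13 5 8 11
j=5: 15>11, skip
j=6: 9≤11, i=2, swap(2,6) ⇒ 7 10 9 12 18 15 16 13 5 8 11
j=7: 13>11, skip
j=8: 5≤11, i=3, swap(3,8) ⇒ 7 10 9 5 18 15 16 13 12 8 11
j=9: 8≤11, i=4, swap(4,9) ⇒ 7 10 9 5 8 15 16 13 12 18 11
swap(5,10) ⇒ 7 10 9 5 8 11 16 13 12 18 15; return 5

6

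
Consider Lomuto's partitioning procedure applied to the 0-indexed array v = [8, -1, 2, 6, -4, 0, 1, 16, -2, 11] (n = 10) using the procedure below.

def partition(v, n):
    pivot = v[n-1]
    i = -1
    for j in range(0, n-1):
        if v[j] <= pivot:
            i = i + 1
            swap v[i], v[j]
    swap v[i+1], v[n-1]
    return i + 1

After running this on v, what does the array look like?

[8, -1, 2, 6, -4, 0, 1, -2, 11, 16]

pivot = v[9] = 11; i = -1
j=0: v[0]=8 ≤ 11 → i=0, swap v[0],v[0] (no change) → [8, -1, 2, 6, -4, 0, 1, 16, -2, 11]
j=1: v[1]=-1 ≤ 11 → i=1, swap v[1],v[1] (no change) → [8, -1, 2, 6, -4, 0, 1, 16, -2, 11]
j=2: v[2]=2 ≤ 11 → i=2, swap v[2],v[2] (no change) → [8, -1, 2, 6, -4, 0, 1, 16, -2, 11]
j=3: v[3]=6 ≤ 11 → i=3, swap v[3],v[3] (no change) → [8, -1, 2, 6, -4, 0, 1, 16, -2, 11]
j=4: v[4]=-4 ≤ 11 → i=4, swap v[4],v[4] (no change) → [8, -1, 2, 6, -4, 0, 1, 16, -2, 11]
j=5: v[5]=0 ≤ 11 → i=5, swap v[5],v[5] (no change) → [8, -1, 2, 6, -4, 0, 1, 16, -2, 11]
j=6: v[6]=1 ≤ 11 → i=6, swap v[6],v[6] (no change) → [8, -1, 2, 6, -4, 0, 1, 16, -2, 11]
j=7: v[7]=16 > 11 → no swap
j=8: v[8]=-2 ≤ 11 → i=7, swap v[7],v[8] → [8, -1, 2, 6, -4, 0, 1, -2, 16, 11]
final swap v[8],v[9] → [8, -1, 2, 6, -4, 0, 1, -2, 11, 16]; return 8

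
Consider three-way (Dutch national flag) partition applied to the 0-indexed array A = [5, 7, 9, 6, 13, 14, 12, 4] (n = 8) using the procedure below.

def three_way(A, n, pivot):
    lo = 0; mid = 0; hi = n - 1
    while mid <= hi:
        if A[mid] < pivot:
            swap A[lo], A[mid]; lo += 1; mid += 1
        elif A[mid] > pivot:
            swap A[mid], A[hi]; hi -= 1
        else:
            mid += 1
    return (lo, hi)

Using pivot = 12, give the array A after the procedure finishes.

pivot = 12; lo=0, mid=0, hi=7
A[mid]=5<12: swap A[0],A[0]; lo=1,mid=1 → [5, 7, 9, 6, 13, 14, 12, 4]
A[mid]=7<12: swap A[1],A[1]; lo=2,mid=2 → [5, 7, 9, 6, 13, 14, 12, 4]
A[mid]=9<12: swap A[2],A[2]; lo=3,mid=3 → [5, 7, 9, 6, 13, 14, 12, 4]
A[mid]=6<12: swap A[3],A[3]; lo=4,mid=4 → [5, 7, 9, 6, 13, 14, 12, 4]
A[mid]=13>12: swap A[4],A[7]; hi=6 → [5, 7, 9, 6, 4, 14, 12, 13]
A[mid]=4<12: swap A[4],A[4]; lo=5,mid=5 → [5, 7, 9, 6, 4, 14, 12, 13]
A[mid]=14>12: swap A[5],A[6]; hi=5 → [5, 7, 9, 6, 4, 12, 14, 13]
A[mid]=12=12: mid=6
end: lo=5, hi=5; A = [5, 7, 9, 6, 4, 12, 14, 13]

[5, 7, 9, 6, 4, 12, 14, 13]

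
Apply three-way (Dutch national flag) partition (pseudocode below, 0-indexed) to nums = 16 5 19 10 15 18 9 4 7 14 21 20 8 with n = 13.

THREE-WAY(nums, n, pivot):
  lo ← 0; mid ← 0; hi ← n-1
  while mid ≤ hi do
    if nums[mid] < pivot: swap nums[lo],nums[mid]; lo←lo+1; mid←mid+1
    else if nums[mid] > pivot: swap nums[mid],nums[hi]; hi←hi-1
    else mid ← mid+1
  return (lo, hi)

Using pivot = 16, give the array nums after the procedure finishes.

5 8 10 15 14 9 4 7 16 21 20 18 19

lo=0 mid=0 hi=12
16=16: mid=1
5<16: swap(0,1), lo=1 mid=2 ⇒ 5 16 19 10 15 18 9 4 7 14 21 20 8
19>16: swap(2,12), hi=11 ⇒ 5 16 8 10 15 18 9 4 7 14 21 20 19
8<16: swap(1,2), lo=2 mid=3 ⇒ 5 8 16 10 15 18 9 4 7 14 21 20 19
10<16: swap(2,3), lo=3 mid=4 ⇒ 5 8 10 16 15 18 9 4 7 14 21 20 19
15<16: swap(3,4), lo=4 mid=5 ⇒ 5 8 10 15 16 18 9 4 7 14 21 20 19
18>16: swap(5,11), hi=10 ⇒ 5 8 10 15 16 20 9 4 7 14 21 18 19
20>16: swap(5,10), hi=9 ⇒ 5 8 10 15 16 21 9 4 7 14 20 18 19
21>16: swap(5,9), hi=8 ⇒ 5 8 10 15 16 14 9 4 7 21 20 18 19
14<16: swap(4,5), lo=5 mid=6 ⇒ 5 8 10 15 14 16 9 4 7 21 20 18 19
9<16: swap(5,6), lo=6 mid=7 ⇒ 5 8 10 15 14 9 16 4 7 21 20 18 19
4<16: swap(6,7), lo=7 mid=8 ⇒ 5 8 10 15 14 9 4 16 7 21 20 18 19
7<16: swap(7,8), lo=8 mid=9 ⇒ 5 8 10 15 14 9 4 7 16 21 20 18 19
done. lo=8 hi=8; nums=5 8 10 15 14 9 4 7 16 21 20 18 19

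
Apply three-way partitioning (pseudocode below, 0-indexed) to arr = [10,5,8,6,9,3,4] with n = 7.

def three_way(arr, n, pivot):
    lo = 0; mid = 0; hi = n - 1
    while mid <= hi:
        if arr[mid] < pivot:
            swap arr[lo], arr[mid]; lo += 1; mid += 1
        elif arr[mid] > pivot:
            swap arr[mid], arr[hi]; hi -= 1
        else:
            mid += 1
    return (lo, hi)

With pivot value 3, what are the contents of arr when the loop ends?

[3,8,6,9,5,4,10]

lo=0 mid=0 hi=6
10>3: swap(0,6), hi=5 ⇒ [4,5,8,6,9,3,10]
4>3: swap(0,5), hi=4 ⇒ [3,5,8,6,9,4,10]
3=3: mid=1
5>3: swap(1,4), hi=3 ⇒ [3,9,8,6,5,4,10]
9>3: swap(1,3), hi=2 ⇒ [3,6,8,9,5,4,10]
6>3: swap(1,2), hi=1 ⇒ [3,8,6,9,5,4,10]
8>3: swap(1,1), hi=0 ⇒ [3,8,6,9,5,4,10]
done. lo=0 hi=0; arr=[3,8,6,9,5,4,10]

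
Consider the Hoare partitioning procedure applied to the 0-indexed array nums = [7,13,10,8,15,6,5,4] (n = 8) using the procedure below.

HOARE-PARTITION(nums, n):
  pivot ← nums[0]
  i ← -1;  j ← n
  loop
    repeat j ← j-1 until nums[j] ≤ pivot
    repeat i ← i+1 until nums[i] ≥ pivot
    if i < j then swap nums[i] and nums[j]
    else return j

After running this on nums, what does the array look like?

pivot = nums[0] = 7; i = -1, j = 8
j→7 (nums[7]=4≤7), i→0 (nums[0]=7≥7); i<j, swap → [4,13,10,8,15,6,5,7]
j→6 (nums[6]=5≤7), i→1 (nums[1]=13≥7); i<j, swap → [4,5,10,8,15,6,13,7]
j→5 (nums[5]=6≤7), i→2 (nums[2]=10≥7); i<j, swap → [4,5,6,8,15,10,13,7]
j→2, i→3; i≥j, return j=2. nums = [4,5,6,8,15,10,13,7]

[4,5,6,8,15,10,13,7]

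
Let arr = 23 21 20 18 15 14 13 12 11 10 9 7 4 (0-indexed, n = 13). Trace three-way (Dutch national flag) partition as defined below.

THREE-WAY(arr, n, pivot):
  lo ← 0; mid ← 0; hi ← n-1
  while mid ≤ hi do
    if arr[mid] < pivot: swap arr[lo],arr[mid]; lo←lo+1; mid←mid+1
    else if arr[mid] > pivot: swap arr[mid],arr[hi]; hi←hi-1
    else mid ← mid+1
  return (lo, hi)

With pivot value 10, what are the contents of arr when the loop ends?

pivot = 10; lo=0, mid=0, hi=12
arr[mid]=23>10: swap arr[0],arr[12]; hi=11 → 4 21 20 18 15 14 13 12 11 10 9 7 23
arr[mid]=4<10: swap arr[0],arr[0]; lo=1,mid=1 → 4 21 20 18 15 14 13 12 11 10 9 7 23
arr[mid]=21>10: swap arr[1],arr[11]; hi=10 → 4 7 20 18 15 14 13 12 11 10 9 21 23
arr[mid]=7<10: swap arr[1],arr[1]; lo=2,mid=2 → 4 7 20 18 15 14 13 12 11 10 9 21 23
arr[mid]=20>10: swap arr[2],arr[10]; hi=9 → 4 7 9 18 15 14 13 12 11 10 20 21 23
arr[mid]=9<10: swap arr[2],arr[2]; lo=3,mid=3 → 4 7 9 18 15 14 13 12 11 10 20 21 23
arr[mid]=18>10: swap arr[3],arr[9]; hi=8 → 4 7 9 10 15 14 13 12 11 18 20 21 23
arr[mid]=10=10: mid=4
arr[mid]=15>10: swap arr[4],arr[8]; hi=7 → 4 7 9 10 11 14 13 12 15 18 20 21 23
arr[mid]=11>10: swap arr[4],arr[7]; hi=6 → 4 7 9 10 12 14 13 11 15 18 20 21 23
arr[mid]=12>10: swap arr[4],arr[6]; hi=5 → 4 7 9 10 13 14 12 11 15 18 20 21 23
arr[mid]=13>10: swap arr[4],arr[5]; hi=4 → 4 7 9 10 14 13 12 11 15 18 20 21 23
arr[mid]=14>10: swap arr[4],arr[4]; hi=3 → 4 7 9 10 14 13 12 11 15 18 20 21 23
end: lo=3, hi=3; arr = 4 7 9 10 14 13 12 11 15 18 20 21 23

4 7 9 10 14 13 12 11 15 18 20 21 23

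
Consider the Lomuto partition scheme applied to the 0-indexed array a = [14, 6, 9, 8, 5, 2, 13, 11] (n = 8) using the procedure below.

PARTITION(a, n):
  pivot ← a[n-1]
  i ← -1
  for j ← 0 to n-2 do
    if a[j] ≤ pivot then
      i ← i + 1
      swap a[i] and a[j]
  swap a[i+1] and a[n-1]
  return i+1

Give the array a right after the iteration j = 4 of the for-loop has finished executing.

pivot = a[7] = 11; i = -1
j=0: a[0]=14 > 11 → no swap
j=1: a[1]=6 ≤ 11 → i=0, swap a[0],a[1] → [6, 14, 9, 8, 5, 2, 13, 11]
j=2: a[2]=9 ≤ 11 → i=1, swap a[1],a[2] → [6, 9, 14, 8, 5, 2, 13, 11]
j=3: a[3]=8 ≤ 11 → i=2, swap a[2],a[3] → [6, 9, 8, 14, 5, 2, 13, 11]
j=4: a[4]=5 ≤ 11 → i=3, swap a[3],a[4] → [6, 9, 8, 5, 14, 2, 13, 11]
(after j=4) a = [6, 9, 8, 5, 14, 2, 13, 11]

[6, 9, 8, 5, 14, 2, 13, 11]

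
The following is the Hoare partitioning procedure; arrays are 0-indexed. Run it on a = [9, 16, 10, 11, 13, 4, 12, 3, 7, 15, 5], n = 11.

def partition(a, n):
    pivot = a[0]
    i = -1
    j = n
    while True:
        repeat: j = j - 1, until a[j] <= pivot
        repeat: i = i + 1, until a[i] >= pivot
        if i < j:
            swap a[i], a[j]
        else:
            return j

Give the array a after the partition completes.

[5, 7, 3, 4, 13, 11, 12, 10, 16, 15, 9]

pivot=9
j stops at 10 (5), i stops at 0 (9); swap ⇒ [5, 16, 10, 11, 13, 4, 12, 3, 7, 15, 9]
j stops at 8 (7), i stops at 1 (16); swap ⇒ [5, 7, 10, 11, 13, 4, 12, 3, 16, 15, 9]
j stops at 7 (3), i stops at 2 (10); swap ⇒ [5, 7, 3, 11, 13, 4, 12, 10, 16, 15, 9]
j stops at 5 (4), i stops at 3 (11); swap ⇒ [5, 7, 3, 4, 13, 11, 12, 10, 16, 15, 9]
j stops at 3, i stops at 4; i≥j ⇒ return 3. a=[5, 7, 3, 4, 13, 11, 12, 10, 16, 15, 9]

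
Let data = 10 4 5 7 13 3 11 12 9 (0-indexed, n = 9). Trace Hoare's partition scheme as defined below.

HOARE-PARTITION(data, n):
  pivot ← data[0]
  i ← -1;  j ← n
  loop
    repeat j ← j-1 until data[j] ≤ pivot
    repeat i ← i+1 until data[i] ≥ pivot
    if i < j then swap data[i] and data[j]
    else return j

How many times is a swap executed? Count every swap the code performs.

2

pivot = data[0] = 10; i = -1, j = 9
j→8 (data[8]=9≤10), i→0 (data[0]=10≥10); i<j, swap → 9 4 5 7 13 3 11 12 10
j→5 (data[5]=3≤10), i→4 (data[4]=13≥10); i<j, swap → 9 4 5 7 3 13 11 12 10
j→4, i→5; i≥j, return j=4. data = 9 4 5 7 3 13 11 12 10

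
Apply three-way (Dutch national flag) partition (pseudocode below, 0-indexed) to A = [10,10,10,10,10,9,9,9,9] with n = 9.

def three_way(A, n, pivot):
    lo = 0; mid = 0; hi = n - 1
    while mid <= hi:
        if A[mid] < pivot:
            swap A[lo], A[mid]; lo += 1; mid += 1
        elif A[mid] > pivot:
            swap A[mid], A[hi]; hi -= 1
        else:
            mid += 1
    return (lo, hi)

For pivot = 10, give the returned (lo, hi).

(4, 8)

lo=0 mid=0 hi=8
10=10: mid=1
10=10: mid=2
10=10: mid=3
10=10: mid=4
10=10: mid=5
9<10: swap(0,5), lo=1 mid=6 ⇒ [9,10,10,10,10,10,9,9,9]
9<10: swap(1,6), lo=2 mid=7 ⇒ [9,9,10,10,10,10,10,9,9]
9<10: swap(2,7), lo=3 mid=8 ⇒ [9,9,9,10,10,10,10,10,9]
9<10: swap(3,8), lo=4 mid=9 ⇒ [9,9,9,9,10,10,10,10,10]
done. lo=4 hi=8; A=[9,9,9,9,10,10,10,10,10]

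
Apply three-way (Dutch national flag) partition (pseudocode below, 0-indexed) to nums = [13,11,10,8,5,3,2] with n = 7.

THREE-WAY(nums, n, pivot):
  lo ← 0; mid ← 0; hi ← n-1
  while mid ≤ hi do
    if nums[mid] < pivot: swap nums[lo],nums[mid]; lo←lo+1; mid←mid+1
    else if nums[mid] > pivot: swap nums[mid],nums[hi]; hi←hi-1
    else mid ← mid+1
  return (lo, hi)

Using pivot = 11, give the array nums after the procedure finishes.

lo=0 mid=0 hi=6
13>11: swap(0,6), hi=5 ⇒ [2,11,10,8,5,3,13]
2<11: swap(0,0), lo=1 mid=1 ⇒ [2,11,10,8,5,3,13]
11=11: mid=2
10<11: swap(1,2), lo=2 mid=3 ⇒ [2,10,11,8,5,3,13]
8<11: swap(2,3), lo=3 mid=4 ⇒ [2,10,8,11,5,3,13]
5<11: swap(3,4), lo=4 mid=5 ⇒ [2,10,8,5,11,3,13]
3<11: swap(4,5), lo=5 mid=6 ⇒ [2,10,8,5,3,11,13]
done. lo=5 hi=5; nums=[2,10,8,5,3,11,13]

[2,10,8,5,3,11,13]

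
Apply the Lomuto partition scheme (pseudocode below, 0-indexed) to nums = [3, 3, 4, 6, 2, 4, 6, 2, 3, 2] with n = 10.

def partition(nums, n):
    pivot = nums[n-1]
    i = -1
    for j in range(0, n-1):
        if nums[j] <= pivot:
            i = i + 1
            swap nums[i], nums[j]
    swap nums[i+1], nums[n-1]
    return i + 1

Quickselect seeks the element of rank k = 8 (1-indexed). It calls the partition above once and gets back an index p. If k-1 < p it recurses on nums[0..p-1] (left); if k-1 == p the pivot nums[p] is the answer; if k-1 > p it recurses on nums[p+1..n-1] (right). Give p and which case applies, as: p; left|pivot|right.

2; right

pivot = nums[9] = 2; i = -1
j=0: nums[0]=3 > 2 → no swap
j=1: nums[1]=3 > 2 → no swap
j=2: nums[2]=4 > 2 → no swap
j=3: nums[3]=6 > 2 → no swap
j=4: nums[4]=2 ≤ 2 → i=0, swap nums[0],nums[4] → [2, 3, 4, 6, 3, 4, 6, 2, 3, 2]
j=5: nums[5]=4 > 2 → no swap
j=6: nums[6]=6 > 2 → no swap
j=7: nums[7]=2 ≤ 2 → i=1, swap nums[1],nums[7] → [2, 2, 4, 6, 3, 4, 6, 3, 3, 2]
j=8: nums[8]=3 > 2 → no swap
final swap nums[2],nums[9] → [2, 2, 2, 6, 3, 4, 6, 3, 3, 4]; return 2
p = 2; k-1 = 7 > 2 ⇒ right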